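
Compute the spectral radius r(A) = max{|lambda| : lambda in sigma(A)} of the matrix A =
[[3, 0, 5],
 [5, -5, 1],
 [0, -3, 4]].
r(A) ≈ 5.5965

The eigenvalues of A are the roots of its characteristic polynomial. With M = A (coefficients from the trace, the sum of principal 2x2 minors, and det A):
  p(λ) = det(λ I - M) = λ^3 - 2λ^2 - 20λ + 126.
No integer candidate from the rational root theorem (±divisors of 126) is a root, so the roots are irrational. The cubic discriminant is Δ = -300300 < 0, so there is one real root and a complex-conjugate pair. p(-6) = -42 and p(-5) = 51 have opposite signs, so a root lies in (-6, -5); Newton's method refines it to λ ≈ -5.5965. Dividing out (λ - (-5.5965)) leaves approximately λ^2 - 7.5965λ + 22.514. For λ^2 - 7.5965λ + 22.514 the discriminant is -32.349. It is negative, so the remaining roots are the complex-conjugate pair λ ≈ 3.7983 ± 2.8438i. Their product equals the constant term, so |λ|^2 ≈ 22.514 and |λ| ≈ 4.7449.
Thus the eigenvalues (to 4 decimals) are -5.5965 (modulus 5.5965); 3.7983 ± 2.8438i (modulus 4.7449). The spectral radius is the largest modulus: r(A) ≈ 5.5965. (Cross-check: r(A) ≤ ||A||_2 ≈ 8.8336; equality holds whenever A is normal, though it can also hold for some non-normal A.)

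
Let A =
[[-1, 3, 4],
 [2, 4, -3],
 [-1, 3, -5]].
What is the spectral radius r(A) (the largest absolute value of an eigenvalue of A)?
r(A) ≈ 4.678

The eigenvalues of A are the roots of its characteristic polynomial. With M = A (coefficients from the trace, the sum of principal 2x2 minors, and det A):
  p(λ) = det(λ I - M) = λ^3 + 2λ^2 - 12λ - 90.
No integer candidate from the rational root theorem (±divisors of 90) is a root, so the roots are irrational. The cubic discriminant is Δ = -169452 < 0, so there is one real root and a complex-conjugate pair. p(4) = -42 and p(5) = 25 have opposite signs, so a root lies in (4, 5); Newton's method refines it to λ ≈ 4.678. Dividing out (λ - (4.678)) leaves approximately λ^2 + 6.678λ + 19.2392. For λ^2 + 6.678λ + 19.2392 the discriminant is -32.3616. It is negative, so the remaining roots are the complex-conjugate pair λ ≈ -3.339 ± 2.8444i. Their product equals the constant term, so |λ|^2 ≈ 19.2392 and |λ| ≈ 4.3862.
Thus the eigenvalues (to 4 decimals) are 4.678 (modulus 4.678); -3.339 ± 2.8444i (modulus 4.3862). The spectral radius is the largest modulus: r(A) ≈ 4.678. (Cross-check: r(A) ≤ ||A||_2 ≈ 7.7155; equality holds whenever A is normal, though it can also hold for some non-normal A.)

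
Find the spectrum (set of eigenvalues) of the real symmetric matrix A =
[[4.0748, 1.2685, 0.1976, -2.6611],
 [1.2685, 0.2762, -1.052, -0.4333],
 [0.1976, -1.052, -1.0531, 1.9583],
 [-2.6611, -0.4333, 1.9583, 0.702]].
sigma(A) ≈ {-3, 0, 1, 6}

A is real symmetric, so its spectrum consists of real eigenvalues. Expanding the characteristic polynomial of the displayed matrix gives
  det(λ I - A) = p(λ) = λ^4 + (-4)λ^3 + (-15)λ^2 + (18)λ + (0).
Solving p(λ) = 0 yields eigenvalues ≈ -3, 0, 1, 6. (A is shown rounded to 4 decimals, so these recover the underlying integer eigenvalues to within that precision.)
Verification: the trace of A = 4 equals the sum of eigenvalues 4, and det(A) ≈ 0.0002 matches the eigenvalue product 0.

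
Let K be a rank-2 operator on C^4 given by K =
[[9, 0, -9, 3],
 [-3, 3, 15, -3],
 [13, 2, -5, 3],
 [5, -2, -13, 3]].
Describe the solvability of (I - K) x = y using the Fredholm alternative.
(I - K) is invertible (det(I - K) = 84 ≠ 0), so for every y in C^4 the equation (I - K) x = y has a unique solution.

K has rank 2 and factors as K = U V^T = u1 v1^T + u2 v2^T with u1 = (-3, 3, -3, -3), v1 = (-3, 0, 3, -1), u2 = (0, -3, -2, 2), v2 = (-2, -1, -2, 0) (multiplying out reproduces the displayed K). The nonzero eigenvalues of U V^T coincide with those of the 2 x 2 matrix G = V^T U = [[v1·u1, v1·u2], [v2·u1, v2·u2]] = [[3, -8], [9, 7]], and by the Sylvester determinant identity det(I_4 - U V^T) = det(I_2 - V^T U) = det([[-2, 8], [-9, -6]]) = (-2)(-6) - (8)(-9) = 84. (Direct check: I - K =
[[-8, 0, 9, -3],
 [3, -2, -15, 3],
 [-13, -2, 6, -3],
 [-5, 2, 13, -2]]
has determinant 84.) The finite-dimensional Fredholm alternative says: either (I - K) is invertible, or ker(I - K) ≠ {0} and then range(I - K) = ker((I - K)^*)^⊥, with dim ker(I - K) = dim ker((I - K)^*). Since det(I - K) ≠ 0, 1 is not an eigenvalue of K and ker(I - K) = {0}, so we are in the first case: for every y there is a unique x = (I - K)^(-1) y. (Explicitly, by the Woodbury identity, (I - U V^T)^(-1) = I + U (I_2 - G)^(-1) V^T.)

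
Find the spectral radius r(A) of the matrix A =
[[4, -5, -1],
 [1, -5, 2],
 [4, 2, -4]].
r(A) ≈ 6.954

The eigenvalues of A are the roots of its characteristic polynomial. With M = A (coefficients from the trace, the sum of principal 2x2 minors, and det A):
  p(λ) = det(λ I - M) = λ^3 + 5λ^2 - 11λ + 18.
No integer candidate from the rational root theorem (±divisors of 18) is a root, so the roots are irrational. The cubic discriminant is Δ = -27219 < 0, so there is one real root and a complex-conjugate pair. p(-7) = -3 and p(-6) = 48 have opposite signs, so a root lies in (-7, -6); Newton's method refines it to λ ≈ -6.954. Dividing out (λ - (-6.954)) leaves approximately λ^2 - 1.954λ + 2.5884. For λ^2 - 1.954λ + 2.5884 the discriminant is -6.5354. It is negative, so the remaining roots are the complex-conjugate pair λ ≈ 0.977 ± 1.2782i. Their product equals the constant term, so |λ|^2 ≈ 2.5884 and |λ| ≈ 1.6089.
Thus the eigenvalues (to 4 decimals) are -6.954 (modulus 6.954); 0.977 ± 1.2782i (modulus 1.6089). The spectral radius is the largest modulus: r(A) ≈ 6.954. (Cross-check: r(A) ≤ ||A||_2 ≈ 7.9812; equality holds whenever A is normal, though it can also hold for some non-normal A.)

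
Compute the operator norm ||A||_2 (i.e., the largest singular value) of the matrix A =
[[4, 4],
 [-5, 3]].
||A||_2 = sqrt((66 + sqrt(260))/2) ≈ 6.408 (= sqrt(largest eigenvalue of A^T A))

||A||_2 = sigma_max(A) = sqrt(lambda_max(A^T A)). Form the symmetric matrix M = A^T A =
[[41, 1],
 [1, 25]].
Its characteristic polynomial (trace, determinant of M give the coefficients) is
  p(λ) = det(λ I - M) = λ^2 - 66λ + 1024.
For λ^2 - 66λ + 1024 the discriminant is 260. It is nonnegative but not a perfect square, so the roots are real and irrational: λ = (66 ± sqrt(260))/2 ≈ 41.0623, 24.9377.
So the eigenvalues of A^T A are ≈ 24.9377, 41.0623 (all ≥ 0, as they must be for A^T A). The largest is λ_max = (66 + sqrt(260))/2 ≈ 41.0623, hence ||A||_2 = sqrt(λ_max) = sqrt((66 + sqrt(260))/2) ≈ 6.408.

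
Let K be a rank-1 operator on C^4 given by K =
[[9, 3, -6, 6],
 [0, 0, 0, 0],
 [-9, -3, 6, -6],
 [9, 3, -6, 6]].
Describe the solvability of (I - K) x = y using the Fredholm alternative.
(I - K) is invertible (det(I - K) = -20 ≠ 0), so for every y in C^4 the equation (I - K) x = y has a unique solution.

K has rank 1, so it is an outer product K = u v^T: every row of K is a multiple of one row vector. Reading off the entries, u = (-3, 0, 3, -3) and v = (-3, -1, 2, -2) (row i of K equals u_i·v^T). A rank-one matrix u v^T satisfies K u = u (v·u) and kills the (3)-dimensional subspace v^⊥, so its characteristic polynomial is lambda^3 (lambda - v·u) with v·u = tr K = 21. Hence the eigenvalues of I - K are 1 (multiplicity 3) and 1 - (21) = -20, so det(I - K) = -20. (Direct check: I - K =
[[-8, -3, 6, -6],
 [0, 1, 0, 0],
 [9, 3, -5, 6],
 [-9, -3, 6, -5]]
has determinant -20.) The finite-dimensional Fredholm alternative says: either (I - K) is invertible, or ker(I - K) ≠ {0} and then range(I - K) = ker((I - K)^*)^⊥, with dim ker(I - K) = dim ker((I - K)^*). Since det(I - K) ≠ 0, 1 is not an eigenvalue of K and ker(I - K) = {0}, so we are in the first case: for every y there is a unique x = (I - K)^(-1) y. Explicitly, by the Sherman–Morrison formula, (I - u v^T)^(-1) = I + u v^T/(1 - v·u), i.e. (I - K)^(-1) = I + K/(-20).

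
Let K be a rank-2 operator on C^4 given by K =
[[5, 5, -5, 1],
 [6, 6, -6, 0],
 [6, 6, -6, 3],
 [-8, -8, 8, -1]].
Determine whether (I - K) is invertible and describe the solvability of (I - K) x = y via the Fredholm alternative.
(I - K) is invertible (det(I - K) = -24 ≠ 0), so for every y in C^4 the equation (I - K) x = y has a unique solution.

K has rank 2 and factors as K = U V^T = u1 v1^T + u2 v2^T with u1 = (-1, -2, 0, 2), v1 = (-1, -1, 1, 1), u2 = (-2, -2, -3, 3), v2 = (-2, -2, 2, -1) (multiplying out reproduces the displayed K). The nonzero eigenvalues of U V^T coincide with those of the 2 x 2 matrix G = V^T U = [[v1·u1, v1·u2], [v2·u1, v2·u2]] = [[5, 4], [4, -1]], and by the Sylvester determinant identity det(I_4 - U V^T) = det(I_2 - V^T U) = det([[-4, -4], [-4, 2]]) = (-4)(2) - (-4)(-4) = -24. (Direct check: I - K =
[[-4, -5, 5, -1],
 [-6, -5, 6, 0],
 [-6, -6, 7, -3],
 [8, 8, -8, 2]]
has determinant -24.) The finite-dimensional Fredholm alternative says: either (I - K) is invertible, or ker(I - K) ≠ {0} and then range(I - K) = ker((I - K)^*)^⊥, with dim ker(I - K) = dim ker((I - K)^*). Since det(I - K) ≠ 0, 1 is not an eigenvalue of K and ker(I - K) = {0}, so we are in the first case: for every y there is a unique x = (I - K)^(-1) y. (Explicitly, by the Woodbury identity, (I - U V^T)^(-1) = I + U (I_2 - G)^(-1) V^T.)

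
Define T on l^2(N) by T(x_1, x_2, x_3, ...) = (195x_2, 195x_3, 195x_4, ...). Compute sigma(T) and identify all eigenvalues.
sigma(T) = closed disk {z in C : |z| ≤ 195}; sigma_p(T) = open disk {z in C : |z| < 195}

Note T = 195·V where V is the unit left shift (V x)_k = x_{k+1}; so sigma(T) = 195·sigma(V) and ||T|| = 195||V||. ||T x||^2 = 38025sum_{k≥2} |x_k|^2 ≤ 38025||x||^2, with equality on {x : x_1 = 0}, so ||T|| = 195. For any lambda with |lambda| < 195, set r = lambda/195 (|r| < 1); the vector x = (1, r, r^2, ...) is in l^2 and satisfies T x = 195(r, r^2, ...) = lambda x, so lambda is an eigenvalue. On the boundary |lambda| = 195 the geometric series diverges, so no l^2 eigenvector exists, but these lambda lie in the approximate point spectrum. Hence sigma(T) is the closed disk of radius 195 and sigma_p(T) is the open disk.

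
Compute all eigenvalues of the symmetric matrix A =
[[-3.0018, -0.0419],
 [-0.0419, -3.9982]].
sigma(A) ≈ {-4, -3}

A is real symmetric, so its spectrum consists of real eigenvalues. Expanding the characteristic polynomial of the displayed matrix gives
  det(λ I - A) = p(λ) = λ^2 + (7)λ + (12).
Solving p(λ) = 0 yields eigenvalues ≈ -4, -3. (A is shown rounded to 4 decimals, so these recover the underlying integer eigenvalues to within that precision.)
Verification: the trace of A = -7 equals the sum of eigenvalues -7, and det(A) ≈ 12.0000 matches the eigenvalue product 12.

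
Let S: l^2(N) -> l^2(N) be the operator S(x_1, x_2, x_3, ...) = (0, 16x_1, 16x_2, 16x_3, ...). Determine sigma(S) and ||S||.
sigma(S) = closed disk {z in C : |z| ≤ 16}; ||S|| = 16

Note S = 16·U where U is the unit right shift (U x)_k = x_{k-1} (with x_0 := 0); so ||S|| = 16||U|| and sigma(S) = 16·sigma(U). ||S x||^2 = sum_{k≥1} |16x_k|^2 = 256||x||^2, so ||S|| = 16 and sigma(S) ⊂ {|z| ≤ 16}. For any |lambda| < 16, the equation (S - lambda I) x = 0 forces x_1 = 0, then 16x_k = lambda x_{k+1} ⇒ x = 0, so S has no eigenvalues. But (S - lambda I) is not surjective for |lambda| < 16: solving (S - lambda I) x = e_1 would require x_n proportional to (lambda/16)^(-n), which is not in l^2. So every |lambda| < 16 lies in the residual spectrum. The boundary |lambda| = 16 is in the approximate point spectrum (the spectrum is closed). Hence sigma(S) is the closed disk of radius 16.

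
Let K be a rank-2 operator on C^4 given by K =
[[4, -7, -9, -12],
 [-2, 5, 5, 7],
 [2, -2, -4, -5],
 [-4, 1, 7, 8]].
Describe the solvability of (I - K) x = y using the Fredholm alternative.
(I - K) is invertible (det(I - K) = 6 ≠ 0), so for every y in C^4 the equation (I - K) x = y has a unique solution.

K has rank 2 and factors as K = U V^T = u1 v1^T + u2 v2^T with u1 = (3, -2, 1, -1), v1 = (0, -3, -1, -2), u2 = (2, -1, 1, -2), v2 = (2, 1, -3, -3) (multiplying out reproduces the displayed K). The nonzero eigenvalues of U V^T coincide with those of the 2 x 2 matrix G = V^T U = [[v1·u1, v1·u2], [v2·u1, v2·u2]] = [[7, 6], [4, 6]], and by the Sylvester determinant identity det(I_4 - U V^T) = det(I_2 - V^T U) = det([[-6, -6], [-4, -5]]) = (-6)(-5) - (-6)(-4) = 6. (Direct check: I - K =
[[-3, 7, 9, 12],
 [2, -4, -5, -7],
 [-2, 2, 5, 5],
 [4, -1, -7, -7]]
has determinant 6.) The finite-dimensional Fredholm alternative says: either (I - K) is invertible, or ker(I - K) ≠ {0} and then range(I - K) = ker((I - K)^*)^⊥, with dim ker(I - K) = dim ker((I - K)^*). Since det(I - K) ≠ 0, 1 is not an eigenvalue of K and ker(I - K) = {0}, so we are in the first case: for every y there is a unique x = (I - K)^(-1) y. (Explicitly, by the Woodbury identity, (I - U V^T)^(-1) = I + U (I_2 - G)^(-1) V^T.)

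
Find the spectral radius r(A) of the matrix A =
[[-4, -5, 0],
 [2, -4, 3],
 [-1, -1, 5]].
r(A) ≈ 5.2264

The eigenvalues of A are the roots of its characteristic polynomial. With M = A (coefficients from the trace, the sum of principal 2x2 minors, and det A):
  p(λ) = det(λ I - M) = λ^3 + 3λ^2 - 11λ - 133.
No integer candidate from the rational root theorem (±divisors of 133) is a root, so the roots are irrational. The cubic discriminant is Δ = -377824 < 0, so there is one real root and a complex-conjugate pair. p(4) = -65 and p(5) = 12 have opposite signs, so a root lies in (4, 5); Newton's method refines it to λ ≈ 4.8691. Dividing out (λ - (4.8691)) leaves approximately λ^2 + 7.8691λ + 27.3152. For λ^2 + 7.8691λ + 27.3152 the discriminant is -47.3384. It is negative, so the remaining roots are the complex-conjugate pair λ ≈ -3.9345 ± 3.4401i. Their product equals the constant term, so |λ|^2 ≈ 27.3152 and |λ| ≈ 5.2264.
Thus the eigenvalues (to 4 decimals) are 4.8691 (modulus 4.8691); -3.9345 ± 3.4401i (modulus 5.2264). The spectral radius is the largest modulus: r(A) ≈ 5.2264. (Cross-check: r(A) ≤ ||A||_2 ≈ 7.6211; equality holds whenever A is normal, though it can also hold for some non-normal A.)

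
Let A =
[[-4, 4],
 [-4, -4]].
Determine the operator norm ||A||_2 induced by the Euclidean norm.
||A||_2 = sqrt(32) ≈ 5.6569 (= sqrt(largest eigenvalue of A^T A))

||A||_2 = sigma_max(A) = sqrt(lambda_max(A^T A)). Form the symmetric matrix M = A^T A =
[[32, 0],
 [0, 32]].
Its characteristic polynomial (trace, determinant of M give the coefficients) is
  p(λ) = det(λ I - M) = λ^2 - 64λ + 1024.
For λ^2 - 64λ + 1024 the discriminant is 0. It is a perfect square (0^2), so the roots are rational: λ = (64 ± 0)/2 = 32, 32.
So the eigenvalues of A^T A are ≈ 32, 32 (all ≥ 0, as they must be for A^T A). The largest is λ_max = 32, hence ||A||_2 = sqrt(λ_max) = sqrt(32) ≈ 5.6569.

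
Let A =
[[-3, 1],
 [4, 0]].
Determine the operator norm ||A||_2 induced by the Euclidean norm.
||A||_2 = sqrt((26 + sqrt(612))/2) ≈ 5.0368 (= sqrt(largest eigenvalue of A^T A))

||A||_2 = sigma_max(A) = sqrt(lambda_max(A^T A)). Form the symmetric matrix M = A^T A =
[[25, -3],
 [-3, 1]].
Its characteristic polynomial (trace, determinant of M give the coefficients) is
  p(λ) = det(λ I - M) = λ^2 - 26λ + 16.
For λ^2 - 26λ + 16 the discriminant is 612. It is nonnegative but not a perfect square, so the roots are real and irrational: λ = (26 ± sqrt(612))/2 ≈ 25.3693, 0.6307.
So the eigenvalues of A^T A are ≈ 0.6307, 25.3693 (all ≥ 0, as they must be for A^T A). The largest is λ_max = (26 + sqrt(612))/2 ≈ 25.3693, hence ||A||_2 = sqrt(λ_max) = sqrt((26 + sqrt(612))/2) ≈ 5.0368.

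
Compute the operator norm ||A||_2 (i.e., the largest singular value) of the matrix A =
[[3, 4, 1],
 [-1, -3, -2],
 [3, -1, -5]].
||A||_2 ≈ 6.5682 (= sqrt(largest eigenvalue of A^T A))

||A||_2 = sigma_max(A) = sqrt(lambda_max(A^T A)). Form the symmetric matrix M = A^T A =
[[19, 12, -10],
 [12, 26, 15],
 [-10, 15, 30]].
Its characteristic polynomial (trace, sum of principal 2x2 minors, determinant of M give the coefficients) is
  p(λ) = det(λ I - M) = λ^3 - 75λ^2 + 1375λ - 25.
No integer candidate from the rational root theorem (±divisors of 25) is a root, so the roots are irrational. The cubic discriminant is Δ = 240530000 > 0, so there are three distinct real roots. p(0) = -25 and p(1) = 1276 have opposite signs, so a root lies in (0, 1); Newton's method refines it to λ ≈ 0.0182. p(31) = 316 and p(32) = -57 have opposite signs, so a root lies in (31, 32); Newton's method refines it to λ ≈ 31.84. p(43) = -68 and p(44) = 459 have opposite signs, so a root lies in (43, 44); Newton's method refines it to λ ≈ 43.1418. Check (Vieta): the three roots sum to 75, matching tr M = 75.
So the eigenvalues of A^T A are ≈ 0.0182, 31.84, 43.1418 (all ≥ 0, as they must be for A^T A). The largest is λ_max ≈ 43.1418, hence ||A||_2 = sqrt(λ_max) ≈ 6.5682.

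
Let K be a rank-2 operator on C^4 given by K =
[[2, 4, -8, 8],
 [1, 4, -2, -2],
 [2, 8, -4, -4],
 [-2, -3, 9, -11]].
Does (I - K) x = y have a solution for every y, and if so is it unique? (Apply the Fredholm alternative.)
(I - K) is invertible (det(I - K) = 46 ≠ 0), so for every y in C^4 the equation (I - K) x = y has a unique solution.

K has rank 2 and factors as K = U V^T = u1 v1^T + u2 v2^T with u1 = (-2, -1, -2, 2), v1 = (-1, -3, 3, -1), u2 = (-2, 1, 2, 3), v2 = (0, 1, 1, -3) (multiplying out reproduces the displayed K). The nonzero eigenvalues of U V^T coincide with those of the 2 x 2 matrix G = V^T U = [[v1·u1, v1·u2], [v2·u1, v2·u2]] = [[-3, 2], [-9, -6]], and by the Sylvester determinant identity det(I_4 - U V^T) = det(I_2 - V^T U) = det([[4, -2], [9, 7]]) = (4)(7) - (-2)(9) = 46. (Direct check: I - K =
[[-1, -4, 8, -8],
 [-1, -3, 2, 2],
 [-2, -8, 5, 4],
 [2, 3, -9, 12]]
has determinant 46.) The finite-dimensional Fredholm alternative says: either (I - K) is invertible, or ker(I - K) ≠ {0} and then range(I - K) = ker((I - K)^*)^⊥, with dim ker(I - K) = dim ker((I - K)^*). Since det(I - K) ≠ 0, 1 is not an eigenvalue of K and ker(I - K) = {0}, so we are in the first case: for every y there is a unique x = (I - K)^(-1) y. (Explicitly, by the Woodbury identity, (I - U V^T)^(-1) = I + U (I_2 - G)^(-1) V^T.)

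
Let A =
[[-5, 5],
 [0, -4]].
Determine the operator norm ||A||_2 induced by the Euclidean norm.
||A||_2 = sqrt((66 + sqrt(2756))/2) ≈ 7.6973 (= sqrt(largest eigenvalue of A^T A))

||A||_2 = sigma_max(A) = sqrt(lambda_max(A^T A)). Form the symmetric matrix M = A^T A =
[[25, -25],
 [-25, 41]].
Its characteristic polynomial (trace, determinant of M give the coefficients) is
  p(λ) = det(λ I - M) = λ^2 - 66λ + 400.
For λ^2 - 66λ + 400 the discriminant is 2756. It is nonnegative but not a perfect square, so the roots are real and irrational: λ = (66 ± sqrt(2756))/2 ≈ 59.2488, 6.7512.
So the eigenvalues of A^T A are ≈ 6.7512, 59.2488 (all ≥ 0, as they must be for A^T A). The largest is λ_max = (66 + sqrt(2756))/2 ≈ 59.2488, hence ||A||_2 = sqrt(λ_max) = sqrt((66 + sqrt(2756))/2) ≈ 7.6973.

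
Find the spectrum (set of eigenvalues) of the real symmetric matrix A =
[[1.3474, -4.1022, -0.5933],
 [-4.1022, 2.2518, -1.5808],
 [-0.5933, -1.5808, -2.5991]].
sigma(A) ≈ {-4, -1, 6}

A is real symmetric, so its spectrum consists of real eigenvalues. Expanding the characteristic polynomial of the displayed matrix gives
  det(λ I - A) = p(λ) = λ^3 + (-1)λ^2 + (-26)λ + (-23.9974).
Solving p(λ) = 0 yields eigenvalues ≈ -4, -1, 6. (A is shown rounded to 4 decimals, so these recover the underlying integer eigenvalues to within that precision.)
Verification: the trace of A = 1 equals the sum of eigenvalues 1, and det(A) ≈ 23.9974 matches the eigenvalue product 24.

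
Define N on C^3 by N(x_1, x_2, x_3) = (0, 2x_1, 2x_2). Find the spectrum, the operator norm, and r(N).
sigma(N) = {0}; ||N|| = 2; r(N) = 0. (N is nilpotent with N^3 = 0.)

On C^3, N is a strictly lower-triangular matrix with 2 on the subdiagonal and zeros elsewhere, so its characteristic polynomial is lambda^3 and every eigenvalue is 0: sigma(N) = {0}. For the operator norm, N e_i = 2e_{i+1} for i = 1, ..., 2 and N e_3 = 0, so the singular values of N are 2 (with multiplicity 2) and 0; hence ||N|| = 2. The spectral radius r(N) = max|lambda| = 0. Note ||N|| > r(N) — characteristic of non-normal nilpotent operators. Indeed N^3 = 0.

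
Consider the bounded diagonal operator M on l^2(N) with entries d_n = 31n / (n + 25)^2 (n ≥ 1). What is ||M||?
||M|| = 31/100 (attained at n = 25)

For M diagonal, ||M|| = sup_n |d_n|. Treat f(x) = 31x / (x + 25)^2 for real x > 0. By the quotient rule, f'(x) = 31(25 - x)/(x + 25)^3, which is positive for x < 25 and negative for x > 25. So f has a unique maximum at x = 25, and since 25 is a positive integer, the supremum over n ≥ 1 is attained at n = 25: d_25 = 31·25/(25 + 25)^2 = 31·25/2500 = 31/100. Hence ||M|| = 31/100.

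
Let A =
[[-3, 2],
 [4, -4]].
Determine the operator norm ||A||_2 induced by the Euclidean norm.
||A||_2 = sqrt((45 + sqrt(1961))/2) ≈ 6.6814 (= sqrt(largest eigenvalue of A^T A))

||A||_2 = sigma_max(A) = sqrt(lambda_max(A^T A)). Form the symmetric matrix M = A^T A =
[[25, -22],
 [-22, 20]].
Its characteristic polynomial (trace, determinant of M give the coefficients) is
  p(λ) = det(λ I - M) = λ^2 - 45λ + 16.
For λ^2 - 45λ + 16 the discriminant is 1961. It is nonnegative but not a perfect square, so the roots are real and irrational: λ = (45 ± sqrt(1961))/2 ≈ 44.6416, 0.3584.
So the eigenvalues of A^T A are ≈ 0.3584, 44.6416 (all ≥ 0, as they must be for A^T A). The largest is λ_max = (45 + sqrt(1961))/2 ≈ 44.6416, hence ||A||_2 = sqrt(λ_max) = sqrt((45 + sqrt(1961))/2) ≈ 6.6814.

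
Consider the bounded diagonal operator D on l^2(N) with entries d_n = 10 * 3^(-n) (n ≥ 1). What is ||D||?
||D|| = 10/3 (attained at n = 1)

For D diagonal, ||D|| = sup_n |d_n|. The sequence d_n = 10 * 3^(-n) is positive and strictly decreasing (ratio 3^(-1) < 1), so the supremum is d_1 = 10/3. Hence ||D|| = 10/3.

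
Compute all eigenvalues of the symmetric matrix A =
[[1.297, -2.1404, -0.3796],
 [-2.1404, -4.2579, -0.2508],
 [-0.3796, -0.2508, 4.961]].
sigma(A) ≈ {-5, 2, 5}

A is real symmetric, so its spectrum consists of real eigenvalues. Expanding the characteristic polynomial of the displayed matrix gives
  det(λ I - A) = p(λ) = λ^3 + (-2)λ^2 + (-25)λ + (50).
Solving p(λ) = 0 yields eigenvalues ≈ -5, 2, 5. (A is shown rounded to 4 decimals, so these recover the underlying integer eigenvalues to within that precision.)
Verification: the trace of A = 2 equals the sum of eigenvalues 2, and det(A) ≈ -50.0006 matches the eigenvalue product -50.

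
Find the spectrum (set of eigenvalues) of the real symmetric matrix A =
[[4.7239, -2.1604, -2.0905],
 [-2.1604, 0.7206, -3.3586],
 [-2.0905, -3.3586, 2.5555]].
sigma(A) ≈ {-3, 5, 6}

A is real symmetric, so its spectrum consists of real eigenvalues. Expanding the characteristic polynomial of the displayed matrix gives
  det(λ I - A) = p(λ) = λ^3 + (-8)λ^2 + (-3)λ + (90).
Solving p(λ) = 0 yields eigenvalues ≈ -3, 5, 6. (A is shown rounded to 4 decimals, so these recover the underlying integer eigenvalues to within that precision.)
Verification: the trace of A = 8 equals the sum of eigenvalues 8, and det(A) ≈ -90.0010 matches the eigenvalue product -90.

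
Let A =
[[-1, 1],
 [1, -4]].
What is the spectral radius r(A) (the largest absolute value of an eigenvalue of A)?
r(A) = (5 + sqrt(13))/2 ≈ 4.3028

The eigenvalues of A are the roots of its characteristic polynomial. With M = A (coefficients from the trace and determinant):
  p(λ) = det(λ I - M) = λ^2 + 5λ + 3.
For λ^2 + 5λ + 3 the discriminant is 13. It is nonnegative but not a perfect square, so the roots are real and irrational: λ = (-5 ± sqrt(13))/2 ≈ -0.6972, -4.3028.
Thus the eigenvalues (to 4 decimals) are -0.6972 (modulus 0.6972); -4.3028 (modulus 4.3028). The spectral radius is the largest modulus: r(A) = (5 + sqrt(13))/2 ≈ 4.3028. (Cross-check: r(A) ≤ ||A||_2 ≈ 4.3028; equality holds whenever A is normal, though it can also hold for some non-normal A.)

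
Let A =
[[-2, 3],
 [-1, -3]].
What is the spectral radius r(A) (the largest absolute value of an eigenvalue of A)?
r(A) = 3

The eigenvalues of A are the roots of its characteristic polynomial. With M = A (coefficients from the trace and determinant):
  p(λ) = det(λ I - M) = λ^2 + 5λ + 9.
For λ^2 + 5λ + 9 the discriminant is -11. It is negative, so the roots are the complex-conjugate pair λ = -5/2 ± (sqrt(11)/2) i ≈ -2.5 ± 1.6583i. For a conjugate pair the product of the roots equals the constant term, so |λ|^2 = 9 and |λ| = sqrt(9) = 3.
Thus the eigenvalues (to 4 decimals) are -2.5 ± 1.6583i (modulus 3). The spectral radius is the largest modulus: r(A) = 3. (Cross-check: r(A) ≤ ||A||_2 ≈ 4.3196; equality holds whenever A is normal, though it can also hold for some non-normal A.)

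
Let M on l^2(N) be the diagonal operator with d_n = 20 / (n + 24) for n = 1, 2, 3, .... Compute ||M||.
||M|| = 4/5 (attained at n = 1)

For M diagonal, ||M|| = sup_n |d_n| = sup_n 20/(n + 24). This is positive and strictly decreasing in n, so the supremum is attained at n = 1: d_1 = 20/(1 + 24) = 4/5. Hence ||M|| = 4/5.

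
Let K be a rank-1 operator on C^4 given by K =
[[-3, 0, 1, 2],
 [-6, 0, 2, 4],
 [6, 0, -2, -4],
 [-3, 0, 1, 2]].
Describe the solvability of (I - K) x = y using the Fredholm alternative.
(I - K) is invertible (det(I - K) = 4 ≠ 0), so for every y in C^4 the equation (I - K) x = y has a unique solution.

K has rank 1, so it is an outer product K = u v^T: every row of K is a multiple of one row vector. Reading off the entries, u = (-1, -2, 2, -1) and v = (3, 0, -1, -2) (row i of K equals u_i·v^T). A rank-one matrix u v^T satisfies K u = u (v·u) and kills the (3)-dimensional subspace v^⊥, so its characteristic polynomial is lambda^3 (lambda - v·u) with v·u = tr K = -3. Hence the eigenvalues of I - K are 1 (multiplicity 3) and 1 - (-3) = 4, so det(I - K) = 4. (Direct check: I - K =
[[4, 0, -1, -2],
 [6, 1, -2, -4],
 [-6, 0, 3, 4],
 [3, 0, -1, -1]]
has determinant 4.) The finite-dimensional Fredholm alternative says: either (I - K) is invertible, or ker(I - K) ≠ {0} and then range(I - K) = ker((I - K)^*)^⊥, with dim ker(I - K) = dim ker((I - K)^*). Since det(I - K) ≠ 0, 1 is not an eigenvalue of K and ker(I - K) = {0}, so we are in the first case: for every y there is a unique x = (I - K)^(-1) y. Explicitly, by the Sherman–Morrison formula, (I - u v^T)^(-1) = I + u v^T/(1 - v·u), i.e. (I - K)^(-1) = I + K/(4).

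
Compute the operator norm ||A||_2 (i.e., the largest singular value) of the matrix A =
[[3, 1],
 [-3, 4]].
||A||_2 = sqrt((35 + sqrt(325))/2) ≈ 5.1492 (= sqrt(largest eigenvalue of A^T A))

||A||_2 = sigma_max(A) = sqrt(lambda_max(A^T A)). Form the symmetric matrix M = A^T A =
[[18, -9],
 [-9, 17]].
Its characteristic polynomial (trace, determinant of M give the coefficients) is
  p(λ) = det(λ I - M) = λ^2 - 35λ + 225.
For λ^2 - 35λ + 225 the discriminant is 325. It is nonnegative but not a perfect square, so the roots are real and irrational: λ = (35 ± sqrt(325))/2 ≈ 26.5139, 8.4861.
So the eigenvalues of A^T A are ≈ 8.4861, 26.5139 (all ≥ 0, as they must be for A^T A). The largest is λ_max = (35 + sqrt(325))/2 ≈ 26.5139, hence ||A||_2 = sqrt(λ_max) = sqrt((35 + sqrt(325))/2) ≈ 5.1492.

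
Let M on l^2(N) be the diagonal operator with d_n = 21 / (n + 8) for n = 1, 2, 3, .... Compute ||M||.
||M|| = 7/3 (attained at n = 1)

For M diagonal, ||M|| = sup_n |d_n| = sup_n 21/(n + 8). This is positive and strictly decreasing in n, so the supremum is attained at n = 1: d_1 = 21/(1 + 8) = 7/3. Hence ||M|| = 7/3.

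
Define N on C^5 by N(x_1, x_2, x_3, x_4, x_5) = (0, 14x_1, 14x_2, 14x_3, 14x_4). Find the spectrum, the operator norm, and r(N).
sigma(N) = {0}; ||N|| = 14; r(N) = 0. (N is nilpotent with N^5 = 0.)

On C^5, N is a strictly lower-triangular matrix with 14 on the subdiagonal and zeros elsewhere, so its characteristic polynomial is lambda^5 and every eigenvalue is 0: sigma(N) = {0}. For the operator norm, N e_i = 14e_{i+1} for i = 1, ..., 4 and N e_5 = 0, so the singular values of N are 14 (with multiplicity 4) and 0; hence ||N|| = 14. The spectral radius r(N) = max|lambda| = 0. Note ||N|| > r(N) — characteristic of non-normal nilpotent operators. Indeed N^5 = 0.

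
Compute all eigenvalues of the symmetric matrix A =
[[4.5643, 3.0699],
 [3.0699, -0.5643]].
sigma(A) ≈ {-2, 6}

A is real symmetric, so its spectrum consists of real eigenvalues. Expanding the characteristic polynomial of the displayed matrix gives
  det(λ I - A) = p(λ) = λ^2 + (-4)λ + (-12).
Solving p(λ) = 0 yields eigenvalues ≈ -2, 6. (A is shown rounded to 4 decimals, so these recover the underlying integer eigenvalues to within that precision.)
Verification: the trace of A = 4 equals the sum of eigenvalues 4, and det(A) ≈ -11.9999 matches the eigenvalue product -12.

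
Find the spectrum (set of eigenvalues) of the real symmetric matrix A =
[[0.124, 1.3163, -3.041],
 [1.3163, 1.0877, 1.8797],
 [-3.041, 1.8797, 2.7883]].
sigma(A) ≈ {-3, 2, 5}

A is real symmetric, so its spectrum consists of real eigenvalues. Expanding the characteristic polynomial of the displayed matrix gives
  det(λ I - A) = p(λ) = λ^3 + (-4)λ^2 + (-11)λ + (30).
Solving p(λ) = 0 yields eigenvalues ≈ -3, 2, 5. (A is shown rounded to 4 decimals, so these recover the underlying integer eigenvalues to within that precision.)
Verification: the trace of A = 4 equals the sum of eigenvalues 4, and det(A) ≈ -30.0003 matches the eigenvalue product -30.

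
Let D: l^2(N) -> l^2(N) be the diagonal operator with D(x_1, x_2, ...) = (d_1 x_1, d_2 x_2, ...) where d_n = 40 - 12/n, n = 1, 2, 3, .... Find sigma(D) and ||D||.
sigma(D) = {40 - 12/n : n ≥ 1} ∪ {40}; ||D|| = 40

A bounded diagonal operator on l^2 with diagonal entries d_n has spectrum equal to the closure of {d_n : n ≥ 1}: every d_n is an eigenvalue (with eigenvector e_n), so {d_n} ⊂ sigma(D); the spectrum is closed, so its closure is too; and for lambda not in the closure, (D - lambda I) has bounded inverse (the diagonal entries 1/(d_n - lambda) are bounded). For our sequence d_n = 40 - 12/n, n = 1, 2, 3, ...:
  - {d_n} = {40 - 12/n : n ≥ 1}; the only limit point is 40
  - closure = {40 - 12/n : n ≥ 1} ∪ {40}
For the norm: a diagonal operator has ||D|| = sup_n |d_n|. Here d_n = 40 - 12/n increases monotonically from d_1 = 28 toward 40, with all terms in [28, 40); so sup_n |d_n| = 40 (the supremum is the limit, not attained). So ||D|| = 40.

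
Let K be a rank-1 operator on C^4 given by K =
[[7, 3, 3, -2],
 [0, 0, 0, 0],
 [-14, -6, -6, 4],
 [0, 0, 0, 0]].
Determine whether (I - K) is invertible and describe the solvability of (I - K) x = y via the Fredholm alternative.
(I - K) is singular (det(I - K) = 0, i.e. 1 ∈ sigma(K)). (I - K) x = y is solvable iff y ⊥ ker((I - K)^*) = span{(7, 3, 3, -2)}, i.e. iff 7y_1 + 3y_2 + 3y_3 - 2y_4 = 0. When solvable, the solutions are x = y + c·(1, 0, -2, 0), c arbitrary (ker(I - K) = span{(1, 0, -2, 0)}, dimension 1).

K has rank 1, so it is an outer product K = u v^T: every row of K is a multiple of one row vector. Reading off the entries, u = (1, 0, -2, 0) and v = (7, 3, 3, -2) (row i of K equals u_i·v^T). A rank-one matrix u v^T satisfies K u = u (v·u) and kills the (3)-dimensional subspace v^⊥, so its characteristic polynomial is lambda^3 (lambda - v·u) with v·u = tr K = 1. Hence the eigenvalues of I - K are 1 (multiplicity 3) and 1 - (1) = 0, so det(I - K) = 0. (Direct check: I - K =
[[-6, -3, -3, 2],
 [0, 1, 0, 0],
 [14, 6, 7, -4],
 [0, 0, 0, 1]]
has determinant 0.) So 1 is an eigenvalue of K and (I - K) is not invertible. The finite-dimensional Fredholm alternative says: either (I - K) is invertible, or ker(I - K) ≠ {0} and then range(I - K) = ker((I - K)^*)^⊥, with dim ker(I - K) = dim ker((I - K)^*). We are in the second case, so we need both kernels. Kernel of I - K: (I - K) u = u - u (v·u) = u - u = 0, so ker(I - K) = span{u} = span{(1, 0, -2, 0)} (it is exactly 1-dimensional because rank(I - K) = 3). Kernel of the adjoint: K is real, so (I - K)^* = I - K^T = I - v u^T, and (I - v u^T) v = v - v (u·v) = 0; hence ker((I - K)^*) = span{v} = span{(7, 3, 3, -2)}. Therefore (I - K) x = y is solvable iff <y, v> = 0, i.e. iff 7y_1 + 3y_2 + 3y_3 - 2y_4 = 0. When this holds, K y = u (v·y) = 0, so (I - K) y = y and x = y is a particular solution; the full solution set is the line x = y + c·u = y + c·(1, 0, -2, 0), c ∈ C.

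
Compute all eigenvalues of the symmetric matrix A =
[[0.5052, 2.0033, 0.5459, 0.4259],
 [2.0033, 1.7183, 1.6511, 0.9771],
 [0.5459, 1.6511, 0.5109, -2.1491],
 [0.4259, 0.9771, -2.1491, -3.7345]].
sigma(A) ≈ {-5, -1, 1, 4}

A is real symmetric, so its spectrum consists of real eigenvalues. Expanding the characteristic polynomial of the displayed matrix gives
  det(λ I - A) = p(λ) = λ^4 + (1)λ^3 + (-21)λ^2 + (-1.0017)λ + (19.9987).
Solving p(λ) = 0 yields eigenvalues ≈ -5, -1, 1, 4. (A is shown rounded to 4 decimals, so these recover the underlying integer eigenvalues to within that precision.)
Verification: the trace of A = -1 equals the sum of eigenvalues -1, and det(A) ≈ 19.9987 matches the eigenvalue product 20.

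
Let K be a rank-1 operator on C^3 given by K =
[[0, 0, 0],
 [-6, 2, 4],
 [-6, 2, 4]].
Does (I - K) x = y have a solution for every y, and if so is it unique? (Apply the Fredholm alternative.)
(I - K) is invertible (det(I - K) = -5 ≠ 0), so for every y in C^3 the equation (I - K) x = y has a unique solution.

K has rank 1, so it is an outer product K = u v^T: every row of K is a multiple of one row vector. Reading off the entries, u = (0, 2, 2) and v = (-3, 1, 2) (row i of K equals u_i·v^T). A rank-one matrix u v^T satisfies K u = u (v·u) and kills the (2)-dimensional subspace v^⊥, so its characteristic polynomial is lambda^2 (lambda - v·u) with v·u = tr K = 6. Hence the eigenvalues of I - K are 1 (multiplicity 2) and 1 - (6) = -5, so det(I - K) = -5. (Direct check: I - K =
[[1, 0, 0],
 [6, -1, -4],
 [6, -2, -3]]
has determinant -5.) The finite-dimensional Fredholm alternative says: either (I - K) is invertible, or ker(I - K) ≠ {0} and then range(I - K) = ker((I - K)^*)^⊥, with dim ker(I - K) = dim ker((I - K)^*). Since det(I - K) ≠ 0, 1 is not an eigenvalue of K and ker(I - K) = {0}, so we are in the first case: for every y there is a unique x = (I - K)^(-1) y. Explicitly, by the Sherman–Morrison formula, (I - u v^T)^(-1) = I + u v^T/(1 - v·u), i.e. (I - K)^(-1) = I + K/(-5).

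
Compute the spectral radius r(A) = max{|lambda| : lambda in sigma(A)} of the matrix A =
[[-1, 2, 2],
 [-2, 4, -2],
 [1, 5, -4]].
r(A) ≈ 4.2571

The eigenvalues of A are the roots of its characteristic polynomial. With M = A (coefficients from the trace, the sum of principal 2x2 minors, and det A):
  p(λ) = det(λ I - M) = λ^3 + λ^2 - 4λ + 42.
No integer candidate from the rational root theorem (±divisors of 42) is a root, so the roots are irrational. The cubic discriminant is Δ = -50548 < 0, so there is one real root and a complex-conjugate pair. p(-5) = -38 and p(-4) = 10 have opposite signs, so a root lies in (-5, -4); Newton's method refines it to λ ≈ -4.2571. Dividing out (λ - (-4.2571)) leaves approximately λ^2 - 3.2571λ + 9.8659. For λ^2 - 3.2571λ + 9.8659 the discriminant is -28.8547. It is negative, so the remaining roots are the complex-conjugate pair λ ≈ 1.6286 ± 2.6858i. Their product equals the constant term, so |λ|^2 ≈ 9.8659 and |λ| ≈ 3.141.
Thus the eigenvalues (to 4 decimals) are -4.2571 (modulus 4.2571); 1.6286 ± 2.6858i (modulus 3.141). The spectral radius is the largest modulus: r(A) ≈ 4.2571. (Cross-check: r(A) ≤ ||A||_2 ≈ 7.802; equality holds whenever A is normal, though it can also hold for some non-normal A.)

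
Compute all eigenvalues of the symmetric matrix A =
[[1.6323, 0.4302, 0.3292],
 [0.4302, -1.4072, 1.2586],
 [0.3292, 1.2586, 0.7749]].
sigma(A) ≈ {-2, 1, 2}

A is real symmetric, so its spectrum consists of real eigenvalues. Expanding the characteristic polynomial of the displayed matrix gives
  det(λ I - A) = p(λ) = λ^3 + (-1)λ^2 + (-4)λ + (4).
Solving p(λ) = 0 yields eigenvalues ≈ -2, 1, 2. (A is shown rounded to 4 decimals, so these recover the underlying integer eigenvalues to within that precision.)
Verification: the trace of A = 1 equals the sum of eigenvalues 1, and det(A) ≈ -4.0000 matches the eigenvalue product -4.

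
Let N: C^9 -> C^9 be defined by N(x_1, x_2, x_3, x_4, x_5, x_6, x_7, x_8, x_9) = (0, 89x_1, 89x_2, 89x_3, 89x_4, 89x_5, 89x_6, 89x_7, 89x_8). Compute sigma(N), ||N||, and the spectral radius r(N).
sigma(N) = {0}; ||N|| = 89; r(N) = 0. (N is nilpotent with N^9 = 0.)

On C^9, N is a strictly lower-triangular matrix with 89 on the subdiagonal and zeros elsewhere, so its characteristic polynomial is lambda^9 and every eigenvalue is 0: sigma(N) = {0}. For the operator norm, N e_i = 89e_{i+1} for i = 1, ..., 8 and N e_9 = 0, so the singular values of N are 89 (with multiplicity 8) and 0; hence ||N|| = 89. The spectral radius r(N) = max|lambda| = 0. Note ||N|| > r(N) — characteristic of non-normal nilpotent operators. Indeed N^9 = 0.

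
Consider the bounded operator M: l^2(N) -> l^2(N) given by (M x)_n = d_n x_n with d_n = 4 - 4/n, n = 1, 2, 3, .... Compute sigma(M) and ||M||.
sigma(M) = {4 - 4/n : n ≥ 1} ∪ {4}; ||M|| = 4

A bounded diagonal operator on l^2 with diagonal entries d_n has spectrum equal to the closure of {d_n : n ≥ 1}: every d_n is an eigenvalue (with eigenvector e_n), so {d_n} ⊂ sigma(M); the spectrum is closed, so its closure is too; and for lambda not in the closure, (M - lambda I) has bounded inverse (the diagonal entries 1/(d_n - lambda) are bounded). For our sequence d_n = 4 - 4/n, n = 1, 2, 3, ...:
  - {d_n} = {4 - 4/n : n ≥ 1}; the only limit point is 4
  - closure = {4 - 4/n : n ≥ 1} ∪ {4}
For the norm: a diagonal operator has ||M|| = sup_n |d_n|. Here d_n = 4 - 4/n increases monotonically from d_1 = 0 toward 4, with all terms in [0, 4); so sup_n |d_n| = 4 (the supremum is the limit, not attained). So ||M|| = 4.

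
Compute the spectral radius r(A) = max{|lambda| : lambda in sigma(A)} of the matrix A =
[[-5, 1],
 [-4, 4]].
r(A) = (1 + sqrt(65))/2 ≈ 4.5311

The eigenvalues of A are the roots of its characteristic polynomial. With M = A (coefficients from the trace and determinant):
  p(λ) = det(λ I - M) = λ^2 + λ - 16.
For λ^2 + λ - 16 the discriminant is 65. It is nonnegative but not a perfect square, so the roots are real and irrational: λ = (-1 ± sqrt(65))/2 ≈ 3.5311, -4.5311.
Thus the eigenvalues (to 4 decimals) are 3.5311 (modulus 3.5311); -4.5311 (modulus 4.5311). The spectral radius is the largest modulus: r(A) = (1 + sqrt(65))/2 ≈ 4.5311. (Cross-check: r(A) ≤ ||A||_2 ≈ 7.2929; equality holds whenever A is normal, though it can also hold for some non-normal A.)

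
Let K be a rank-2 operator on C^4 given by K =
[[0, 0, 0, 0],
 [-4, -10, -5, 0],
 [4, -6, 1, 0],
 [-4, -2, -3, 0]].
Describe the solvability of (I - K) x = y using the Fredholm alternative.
(I - K) is invertible (det(I - K) = -30 ≠ 0), so for every y in C^4 the equation (I - K) x = y has a unique solution.

K has rank 2 and factors as K = U V^T = u1 v1^T + u2 v2^T with u1 = (0, -1, -3, 1), v1 = (-2, 1, -1, 0), u2 = (0, 3, 1, 1), v2 = (-2, -3, -2, 0) (multiplying out reproduces the displayed K). The nonzero eigenvalues of U V^T coincide with those of the 2 x 2 matrix G = V^T U = [[v1·u1, v1·u2], [v2·u1, v2·u2]] = [[2, 2], [9, -11]], and by the Sylvester determinant identity det(I_4 - U V^T) = det(I_2 - V^T U) = det([[-1, -2], [-9, 12]]) = (-1)(12) - (-2)(-9) = -30. (Direct check: I - K =
[[1, 0, 0, 0],
 [4, 11, 5, 0],
 [-4, 6, 0, 0],
 [4, 2, 3, 1]]
has determinant -30.) The finite-dimensional Fredholm alternative says: either (I - K) is invertible, or ker(I - K) ≠ {0} and then range(I - K) = ker((I - K)^*)^⊥, with dim ker(I - K) = dim ker((I - K)^*). Since det(I - K) ≠ 0, 1 is not an eigenvalue of K and ker(I - K) = {0}, so we are in the first case: for every y there is a unique x = (I - K)^(-1) y. (Explicitly, by the Woodbury identity, (I - U V^T)^(-1) = I + U (I_2 - G)^(-1) V^T.)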